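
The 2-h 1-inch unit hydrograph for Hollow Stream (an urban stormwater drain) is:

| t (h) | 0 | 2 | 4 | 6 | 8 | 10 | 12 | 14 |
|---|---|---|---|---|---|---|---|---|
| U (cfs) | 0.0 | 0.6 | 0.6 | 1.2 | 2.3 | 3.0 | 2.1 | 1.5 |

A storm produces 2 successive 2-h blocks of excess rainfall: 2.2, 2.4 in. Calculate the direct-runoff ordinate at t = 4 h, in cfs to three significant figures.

Q ≈ 2.76 cfs

By discrete convolution, Q_j = Σ (P_i / 1 in) · U_{j−i}.
At t = 4 h (j=2): Q = (2.2/1)·0.6 + (2.4/1)·0.6 = 2.76 cfs.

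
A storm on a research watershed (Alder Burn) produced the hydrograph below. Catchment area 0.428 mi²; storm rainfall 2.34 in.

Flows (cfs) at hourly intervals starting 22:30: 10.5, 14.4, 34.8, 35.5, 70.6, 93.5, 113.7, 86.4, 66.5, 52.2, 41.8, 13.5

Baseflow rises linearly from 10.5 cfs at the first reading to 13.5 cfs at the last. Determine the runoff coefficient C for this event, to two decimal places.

C ≈ 0.76

ΣQ_DR = 489.4 cfs; V = ΣQ_DR·Δt = 1.762 × 10^6 ft³.
Runoff depth d = V / A = 1.772 in.
C = d / P = 1.772 / 2.34 = 0.76.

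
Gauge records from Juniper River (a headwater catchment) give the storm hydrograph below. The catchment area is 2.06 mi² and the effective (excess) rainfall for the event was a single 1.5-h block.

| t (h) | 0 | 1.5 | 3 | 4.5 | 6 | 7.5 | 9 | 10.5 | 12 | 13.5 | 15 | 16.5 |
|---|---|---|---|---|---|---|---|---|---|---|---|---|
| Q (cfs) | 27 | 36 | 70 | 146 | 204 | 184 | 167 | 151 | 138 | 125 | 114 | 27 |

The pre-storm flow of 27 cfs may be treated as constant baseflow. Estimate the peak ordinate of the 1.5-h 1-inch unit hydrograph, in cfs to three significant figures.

Direct runoff: 0.0, 9.0, 43.0, 119.0, 177.0, 157.0, 140.0, 124.0, 111.0, 98.0, 87.0, 0.0 cfs; ΣQ_DR = 1065 cfs, peak = 177.0 cfs.
Runoff depth d = ΣQ_DR·Δt / A = 1065 × 5400 / (2.06 mi²) = 1.202 in.
The 1-inch UH is the DRH scaled by (1 in)/d, so U_p = 177.0 × 1/1.202 = 147 cfs.

U_p ≈ 147 cfs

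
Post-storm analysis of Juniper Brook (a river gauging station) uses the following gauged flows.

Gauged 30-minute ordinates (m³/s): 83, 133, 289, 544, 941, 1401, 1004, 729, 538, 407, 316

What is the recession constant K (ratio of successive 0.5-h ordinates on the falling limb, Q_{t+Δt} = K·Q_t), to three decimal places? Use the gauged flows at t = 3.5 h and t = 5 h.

K ≈ 0.757

Using the recession-limb readings at t = 3.5 h and t = 5 h: Q falls from 729 to 316 m³/s over 3 intervals.
K = (Q₂/Q₁)^(1/3) = (316/729)^(1/3) = 0.757.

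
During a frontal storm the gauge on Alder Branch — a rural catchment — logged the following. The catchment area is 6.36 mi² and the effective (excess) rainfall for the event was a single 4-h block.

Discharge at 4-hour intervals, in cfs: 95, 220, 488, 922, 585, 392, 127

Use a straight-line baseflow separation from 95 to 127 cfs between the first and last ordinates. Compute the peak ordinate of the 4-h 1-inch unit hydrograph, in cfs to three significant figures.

U_p ≈ 406 cfs

Direct runoff: 0.00, 119.67, 382.33, 811.00, 468.67, 270.33, 0.00 cfs; ΣQ_DR = 2052 cfs, peak = 811.00 cfs.
Runoff depth d = ΣQ_DR·Δt / A = 2052 × 14400 / (6.36 mi²) = 2.000 in.
The 1-inch UH is the DRH scaled by (1 in)/d, so U_p = 811.00 × 1/2.000 = 406 cfs.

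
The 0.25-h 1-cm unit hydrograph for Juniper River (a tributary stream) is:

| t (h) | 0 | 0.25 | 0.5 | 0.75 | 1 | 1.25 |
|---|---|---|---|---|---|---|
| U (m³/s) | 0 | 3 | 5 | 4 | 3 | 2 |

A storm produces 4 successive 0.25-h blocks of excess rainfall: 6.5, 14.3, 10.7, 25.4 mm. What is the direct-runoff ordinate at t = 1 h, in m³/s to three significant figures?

Q ≈ 20.6 m³/s

By discrete convolution, Q_j = Σ (P_i / 10 mm) · U_{j−i}.
At t = 1 h (j=4): Q = (6.5/10)·3 + (14.3/10)·4 + (10.7/10)·5 + (25.4/10)·3 = 20.6 m³/s.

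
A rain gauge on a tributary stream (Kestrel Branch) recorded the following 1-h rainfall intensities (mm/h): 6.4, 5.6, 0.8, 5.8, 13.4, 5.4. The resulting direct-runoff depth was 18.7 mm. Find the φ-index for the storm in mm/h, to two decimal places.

Only the 5 blocks with intensity above φ contribute runoff: 6.4, 5.6, 5.8, 13.4, 5.4 mm/h.
Σ(I−φ)·Δt = d  ⇒  (6.4+5.6+5.8+13.4+5.4 − 5φ)·1 = 18.7
φ = (36.60 − 18.7/1) / 5 = 3.58 mm/h.

φ ≈ 3.58 mm/h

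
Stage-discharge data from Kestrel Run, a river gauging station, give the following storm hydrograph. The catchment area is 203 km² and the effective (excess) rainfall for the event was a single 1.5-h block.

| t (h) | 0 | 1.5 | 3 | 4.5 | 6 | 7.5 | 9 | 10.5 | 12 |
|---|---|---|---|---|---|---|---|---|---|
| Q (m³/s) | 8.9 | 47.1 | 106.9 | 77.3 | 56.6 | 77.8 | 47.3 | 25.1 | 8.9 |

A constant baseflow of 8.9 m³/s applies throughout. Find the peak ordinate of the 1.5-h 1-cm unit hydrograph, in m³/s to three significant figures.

U_p ≈ 98.0 m³/s

Direct runoff: 0.0, 38.2, 98.0, 68.4, 47.7, 68.9, 38.4, 16.2, 0.0 m³/s; ΣQ_DR = 375.8 m³/s, peak = 98.0 m³/s.
Runoff depth d = ΣQ_DR·Δt / A = 375.8 × 5400 / (203 km²) = 9.997 mm.
The 1-cm UH is the DRH scaled by (10 mm)/d, so U_p = 98.0 × 10/9.997 = 98.0 m³/s.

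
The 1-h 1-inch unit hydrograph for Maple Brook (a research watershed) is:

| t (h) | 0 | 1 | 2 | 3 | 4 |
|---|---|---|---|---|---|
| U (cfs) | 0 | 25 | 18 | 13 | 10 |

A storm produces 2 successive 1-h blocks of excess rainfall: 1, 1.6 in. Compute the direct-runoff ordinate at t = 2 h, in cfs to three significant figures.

Q ≈ 58.0 cfs

By discrete convolution, Q_j = Σ (P_i / 1 in) · U_{j−i}.
At t = 2 h (j=2): Q = (1/1)·18 + (1.6/1)·25 = 58.0 cfs.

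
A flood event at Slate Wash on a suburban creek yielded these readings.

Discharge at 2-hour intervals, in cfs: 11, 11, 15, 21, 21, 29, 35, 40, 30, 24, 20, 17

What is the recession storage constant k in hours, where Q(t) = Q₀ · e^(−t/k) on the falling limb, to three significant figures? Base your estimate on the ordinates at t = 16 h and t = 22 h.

k ≈ 10.6 h

On the falling limb, Q drops from 30 to 17 cfs between t = 16 h and t = 22 h (Δt = 6 h).
k = −Δt / ln(Q₂/Q₁) = −6 / ln(17/30) = 10.6 h.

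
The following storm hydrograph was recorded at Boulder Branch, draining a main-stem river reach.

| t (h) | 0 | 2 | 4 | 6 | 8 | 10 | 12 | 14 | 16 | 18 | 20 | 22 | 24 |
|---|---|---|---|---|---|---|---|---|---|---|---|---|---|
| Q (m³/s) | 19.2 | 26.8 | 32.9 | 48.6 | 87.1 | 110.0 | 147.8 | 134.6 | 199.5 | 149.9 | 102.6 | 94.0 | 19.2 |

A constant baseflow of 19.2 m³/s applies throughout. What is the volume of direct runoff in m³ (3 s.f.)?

Direct-runoff ordinates (Q − Q_b): 0.0, 7.6, 13.7, 29.4, 67.9, 90.8, 128.6, 115.4, 180.3, 130.7, 83.4, 74.8, 0.0 m³/s.
ΣQ_DR = 922.6 m³/s.
With Δt = 2 h = 7200 s, V = ΣQ_DR · Δt = 922.6 × 7200 = 6.64 × 10^6 m³.

V ≈ 6.64 × 10^6 m³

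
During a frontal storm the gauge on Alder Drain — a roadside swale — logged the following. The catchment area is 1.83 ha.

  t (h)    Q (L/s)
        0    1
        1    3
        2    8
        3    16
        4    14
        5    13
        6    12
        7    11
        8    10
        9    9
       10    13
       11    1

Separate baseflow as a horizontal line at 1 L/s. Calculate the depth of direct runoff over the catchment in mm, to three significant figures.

d ≈ 19.5 mm

Direct runoff: 0.0, 2.0, 7.0, 15.0, 13.0, 12.0, 11.0, 10.0, 9.0, 8.0, 12.0, 0.0 L/s; ΣQ_DR = 99.00 L/s.
V = ΣQ_DR · Δt = 99.00 × 3600 s = 3.564 × 10^5 L.
Over A = 1.83 ha, depth = V / A = 19.5 mm.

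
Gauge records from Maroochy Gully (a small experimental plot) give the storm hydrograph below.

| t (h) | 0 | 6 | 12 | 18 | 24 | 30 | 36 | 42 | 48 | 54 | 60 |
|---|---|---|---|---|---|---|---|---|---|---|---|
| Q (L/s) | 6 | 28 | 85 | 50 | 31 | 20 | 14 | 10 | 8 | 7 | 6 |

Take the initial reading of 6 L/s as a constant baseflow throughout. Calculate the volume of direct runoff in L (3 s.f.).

Direct-runoff ordinates (Q − Q_b): 0.0, 22.0, 79.0, 44.0, 25.0, 14.0, 8.0, 4.0, 2.0, 1.0, 0.0 L/s.
ΣQ_DR = 199.0 L/s.
With Δt = 6 h = 21600 s, V = ΣQ_DR · Δt = 199.0 × 21600 = 4.30 × 10^6 L.

V ≈ 4.30 × 10^6 L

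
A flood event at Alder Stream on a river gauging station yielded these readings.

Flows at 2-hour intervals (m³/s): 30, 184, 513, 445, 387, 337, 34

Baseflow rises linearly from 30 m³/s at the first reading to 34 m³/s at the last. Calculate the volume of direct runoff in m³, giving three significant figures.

Direct-runoff ordinates (Q − Q_b): 0.00, 153.33, 481.67, 413.00, 354.33, 303.67, 0.00 m³/s.
ΣQ_DR = 1706 m³/s.
With Δt = 2 h = 7200 s, V = ΣQ_DR · Δt = 1706 × 7200 = 1.23 × 10^7 m³.

V ≈ 1.23 × 10^7 m³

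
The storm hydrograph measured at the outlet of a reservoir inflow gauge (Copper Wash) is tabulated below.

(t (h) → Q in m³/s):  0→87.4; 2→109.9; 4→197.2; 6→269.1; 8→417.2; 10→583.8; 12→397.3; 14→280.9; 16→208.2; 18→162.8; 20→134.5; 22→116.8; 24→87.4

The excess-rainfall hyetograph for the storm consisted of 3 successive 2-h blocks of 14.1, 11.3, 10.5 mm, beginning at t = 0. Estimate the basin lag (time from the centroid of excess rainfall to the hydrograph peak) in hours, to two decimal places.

t_L ≈ 7.20 h

Centroid of excess rainfall: t_c = Σ P_i·t̄_i / ΣP_i = 2.7994 h (block centres at 1, 3, 5 h).
Hydrograph peak occurs at t = 10 h, so basin lag t_L = 10 − 2.7994 = 7.20 h.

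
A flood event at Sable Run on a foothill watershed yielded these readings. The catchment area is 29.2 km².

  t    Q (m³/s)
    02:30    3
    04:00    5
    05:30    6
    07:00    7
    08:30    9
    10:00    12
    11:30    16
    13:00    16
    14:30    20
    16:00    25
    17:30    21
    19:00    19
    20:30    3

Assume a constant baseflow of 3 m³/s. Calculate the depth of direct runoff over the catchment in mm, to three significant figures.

d ≈ 22.7 mm

Direct runoff: 0.0, 2.0, 3.0, 4.0, 6.0, 9.0, 13.0, 13.0, 17.0, 22.0, 18.0, 16.0, 0.0 m³/s; ΣQ_DR = 123.0 m³/s.
V = ΣQ_DR · Δt = 123.0 × 5400 s = 6.642 × 10^5 m³.
Over A = 29.2 km², depth = V / A = 22.7 mm.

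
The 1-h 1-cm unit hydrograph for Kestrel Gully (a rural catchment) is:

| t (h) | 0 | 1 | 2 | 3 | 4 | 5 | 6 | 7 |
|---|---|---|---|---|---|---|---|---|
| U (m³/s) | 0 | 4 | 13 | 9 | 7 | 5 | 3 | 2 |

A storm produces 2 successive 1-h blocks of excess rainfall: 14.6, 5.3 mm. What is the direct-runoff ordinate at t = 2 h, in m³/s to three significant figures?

By discrete convolution, Q_j = Σ (P_i / 10 mm) · U_{j−i}.
At t = 2 h (j=2): Q = (14.6/10)·13 + (5.3/10)·4 = 21.1 m³/s.

Q ≈ 21.1 m³/s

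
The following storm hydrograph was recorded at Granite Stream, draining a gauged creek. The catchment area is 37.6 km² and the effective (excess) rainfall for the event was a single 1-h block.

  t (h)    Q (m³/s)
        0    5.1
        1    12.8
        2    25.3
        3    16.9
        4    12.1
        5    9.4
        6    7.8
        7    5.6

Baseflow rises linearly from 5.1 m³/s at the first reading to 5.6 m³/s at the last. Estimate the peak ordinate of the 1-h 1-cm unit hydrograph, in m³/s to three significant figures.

U_p ≈ 40.1 m³/s

Direct runoff: 0.00, 7.63, 20.06, 11.59, 6.71, 3.94, 2.27, 0.00 m³/s; ΣQ_DR = 52.20 m³/s, peak = 20.06 m³/s.
Runoff depth d = ΣQ_DR·Δt / A = 52.20 × 3600 / (37.6 km²) = 4.998 mm.
The 1-cm UH is the DRH scaled by (10 mm)/d, so U_p = 20.06 × 10/4.998 = 40.1 m³/s.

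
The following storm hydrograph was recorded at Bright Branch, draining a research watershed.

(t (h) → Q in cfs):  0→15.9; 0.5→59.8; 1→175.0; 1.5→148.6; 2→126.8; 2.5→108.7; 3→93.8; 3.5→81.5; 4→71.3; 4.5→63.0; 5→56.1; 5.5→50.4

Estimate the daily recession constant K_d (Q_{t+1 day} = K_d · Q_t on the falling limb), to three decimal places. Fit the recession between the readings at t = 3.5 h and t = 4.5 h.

K_d ≈ 0.002

Between t = 3.5 h and t = 4.5 h the flow falls from 81.5 to 63.0 cfs over 2×0.5 h = 1 h.
Per-interval ratio K = (63.0/81.5)^(1/2) = 0.8792; K_d = K^(24/0.5) = 0.002.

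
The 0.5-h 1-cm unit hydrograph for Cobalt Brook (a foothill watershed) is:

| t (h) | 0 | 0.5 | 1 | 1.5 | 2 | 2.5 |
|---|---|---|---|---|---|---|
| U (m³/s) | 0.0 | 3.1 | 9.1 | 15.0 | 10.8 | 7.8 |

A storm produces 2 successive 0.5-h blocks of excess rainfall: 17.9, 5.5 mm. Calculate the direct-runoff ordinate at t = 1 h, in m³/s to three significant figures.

By discrete convolution, Q_j = Σ (P_i / 10 mm) · U_{j−i}.
At t = 1 h (j=2): Q = (17.9/10)·9.1 + (5.5/10)·3.1 = 18.0 m³/s.

Q ≈ 18.0 m³/s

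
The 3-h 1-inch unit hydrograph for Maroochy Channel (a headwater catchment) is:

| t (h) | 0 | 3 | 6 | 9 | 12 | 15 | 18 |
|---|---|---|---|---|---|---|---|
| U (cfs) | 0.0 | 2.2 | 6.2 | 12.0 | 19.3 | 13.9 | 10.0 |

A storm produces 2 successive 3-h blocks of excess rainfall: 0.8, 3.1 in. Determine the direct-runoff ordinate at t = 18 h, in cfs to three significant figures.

By discrete convolution, Q_j = Σ (P_i / 1 in) · U_{j−i}.
At t = 18 h (j=6): Q = (0.8/1)·10.0 + (3.1/1)·13.9 = 51.1 cfs.

Q ≈ 51.1 cfs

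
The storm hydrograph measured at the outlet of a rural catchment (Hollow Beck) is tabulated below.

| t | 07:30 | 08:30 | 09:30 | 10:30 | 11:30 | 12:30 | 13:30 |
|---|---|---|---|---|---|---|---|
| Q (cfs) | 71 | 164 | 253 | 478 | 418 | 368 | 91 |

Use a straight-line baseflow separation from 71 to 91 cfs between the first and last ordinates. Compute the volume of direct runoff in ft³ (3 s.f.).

Direct-runoff ordinates (Q − Q_b): 0.00, 89.67, 175.33, 397.00, 333.67, 280.33, 0.00 cfs.
ΣQ_DR = 1276 cfs.
With Δt = 1 h = 3600 s, V = ΣQ_DR · Δt = 1276 × 3600 = 4.59 × 10^6 ft³.

V ≈ 4.59 × 10^6 ft³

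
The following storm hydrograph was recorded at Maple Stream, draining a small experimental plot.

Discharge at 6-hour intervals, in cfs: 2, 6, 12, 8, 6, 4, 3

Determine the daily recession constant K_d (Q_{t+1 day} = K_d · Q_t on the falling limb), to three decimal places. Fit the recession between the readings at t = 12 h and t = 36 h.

K_d ≈ 0.250

Between t = 12 h and t = 36 h the flow falls from 12 to 3 cfs over 4×6 h = 24 h.
Per-interval ratio K = (3/12)^(1/4) = 0.7071; K_d = K^(24/6) = 0.250.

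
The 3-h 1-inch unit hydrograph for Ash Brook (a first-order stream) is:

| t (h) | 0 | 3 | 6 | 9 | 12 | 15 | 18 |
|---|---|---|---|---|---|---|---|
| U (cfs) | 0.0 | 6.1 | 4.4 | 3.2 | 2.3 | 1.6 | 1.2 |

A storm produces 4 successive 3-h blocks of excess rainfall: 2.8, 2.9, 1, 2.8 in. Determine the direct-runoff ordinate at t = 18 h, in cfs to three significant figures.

By discrete convolution, Q_j = Σ (P_i / 1 in) · U_{j−i}.
At t = 18 h (j=6): Q = (2.8/1)·1.2 + (2.9/1)·1.6 + (1/1)·2.3 + (2.8/1)·3.2 = 19.3 cfs.

Q ≈ 19.3 cfs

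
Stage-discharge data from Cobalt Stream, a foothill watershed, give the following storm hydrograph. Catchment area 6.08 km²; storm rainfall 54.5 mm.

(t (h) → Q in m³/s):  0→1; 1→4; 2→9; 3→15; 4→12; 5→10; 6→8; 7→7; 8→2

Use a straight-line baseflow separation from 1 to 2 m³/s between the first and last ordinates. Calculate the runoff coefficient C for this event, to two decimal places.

ΣQ_DR = 54.50 m³/s; V = ΣQ_DR·Δt = 1.962 × 10^5 m³.
Runoff depth d = V / A = 32.27 mm.
C = d / P = 32.27 / 54.5 = 0.59.

C ≈ 0.59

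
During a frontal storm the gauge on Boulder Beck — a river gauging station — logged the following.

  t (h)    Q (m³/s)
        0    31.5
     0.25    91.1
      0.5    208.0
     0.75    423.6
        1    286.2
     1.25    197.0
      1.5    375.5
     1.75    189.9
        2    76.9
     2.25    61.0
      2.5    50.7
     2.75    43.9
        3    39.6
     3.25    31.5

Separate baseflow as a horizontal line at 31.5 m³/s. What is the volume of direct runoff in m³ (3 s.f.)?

Direct-runoff ordinates (Q − Q_b): 0.0, 59.6, 176.5, 392.1, 254.7, 165.5, 344.0, 158.4, 45.4, 29.5, 19.2, 12.4, 8.1, 0.0 m³/s.
ΣQ_DR = 1665 m³/s.
With Δt = 0.25 h = 900 s, V = ΣQ_DR · Δt = 1665 × 900 = 1.50 × 10^6 m³.

V ≈ 1.50 × 10^6 m³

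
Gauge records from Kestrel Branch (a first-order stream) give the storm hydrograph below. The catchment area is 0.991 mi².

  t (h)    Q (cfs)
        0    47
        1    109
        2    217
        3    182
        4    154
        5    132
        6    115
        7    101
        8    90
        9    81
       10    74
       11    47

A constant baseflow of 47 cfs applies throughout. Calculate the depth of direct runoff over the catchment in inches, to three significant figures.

Direct runoff: 0.0, 62.0, 170.0, 135.0, 107.0, 85.0, 68.0, 54.0, 43.0, 34.0, 27.0, 0.0 cfs; ΣQ_DR = 785.0 cfs.
V = ΣQ_DR · Δt = 785.0 × 3600 s = 2.826 × 10^6 ft³.
Over A = 0.991 mi², depth = V / A = 1.23 in.

d ≈ 1.23 in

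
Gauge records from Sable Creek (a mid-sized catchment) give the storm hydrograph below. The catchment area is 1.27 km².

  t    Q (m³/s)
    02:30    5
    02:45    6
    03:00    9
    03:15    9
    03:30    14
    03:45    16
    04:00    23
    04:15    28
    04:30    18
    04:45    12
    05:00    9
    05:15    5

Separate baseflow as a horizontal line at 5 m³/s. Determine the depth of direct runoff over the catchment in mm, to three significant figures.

Direct runoff: 0.0, 1.0, 4.0, 4.0, 9.0, 11.0, 18.0, 23.0, 13.0, 7.0, 4.0, 0.0 m³/s; ΣQ_DR = 94.00 m³/s.
V = ΣQ_DR · Δt = 94.00 × 900 s = 84600 m³.
Over A = 1.27 km², depth = V / A = 66.6 mm.

d ≈ 66.6 mm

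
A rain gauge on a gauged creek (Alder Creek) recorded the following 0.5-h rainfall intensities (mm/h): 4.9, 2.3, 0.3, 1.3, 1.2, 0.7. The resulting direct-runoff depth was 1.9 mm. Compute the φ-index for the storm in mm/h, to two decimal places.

φ ≈ 1.70 mm/h

Only the 2 blocks with intensity above φ contribute runoff: 4.9, 2.3 mm/h.
Σ(I−φ)·Δt = d  ⇒  (4.9+2.3 − 2φ)·0.5 = 1.9
φ = (7.200 − 1.9/0.5) / 2 = 1.70 mm/h.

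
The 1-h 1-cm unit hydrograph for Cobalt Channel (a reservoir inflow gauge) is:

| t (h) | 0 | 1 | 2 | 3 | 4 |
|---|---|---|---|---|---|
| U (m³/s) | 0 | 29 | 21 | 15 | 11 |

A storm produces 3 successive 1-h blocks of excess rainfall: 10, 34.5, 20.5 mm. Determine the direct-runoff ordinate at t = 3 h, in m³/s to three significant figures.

By discrete convolution, Q_j = Σ (P_i / 10 mm) · U_{j−i}.
At t = 3 h (j=3): Q = (10/10)·15 + (34.5/10)·21 + (20.5/10)·29 = 147 m³/s.

Q ≈ 147 m³/s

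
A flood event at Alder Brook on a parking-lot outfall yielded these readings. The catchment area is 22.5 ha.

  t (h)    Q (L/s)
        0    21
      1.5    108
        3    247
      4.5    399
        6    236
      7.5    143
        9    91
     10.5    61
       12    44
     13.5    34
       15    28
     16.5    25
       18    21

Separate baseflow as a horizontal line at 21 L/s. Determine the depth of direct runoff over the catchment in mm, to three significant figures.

Direct runoff: 0.0, 87.0, 226.0, 378.0, 215.0, 122.0, 70.0, 40.0, 23.0, 13.0, 7.0, 4.0, 0.0 L/s; ΣQ_DR = 1185 L/s.
V = ΣQ_DR · Δt = 1185 × 5400 s = 6.399 × 10^6 L.
Over A = 22.5 ha, depth = V / A = 28.4 mm.

d ≈ 28.4 mm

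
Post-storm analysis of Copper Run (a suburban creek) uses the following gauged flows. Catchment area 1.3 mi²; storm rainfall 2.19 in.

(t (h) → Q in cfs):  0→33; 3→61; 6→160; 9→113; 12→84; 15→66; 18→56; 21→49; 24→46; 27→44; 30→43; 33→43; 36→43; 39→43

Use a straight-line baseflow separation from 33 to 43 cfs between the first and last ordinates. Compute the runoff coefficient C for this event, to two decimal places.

ΣQ_DR = 352.0 cfs; V = ΣQ_DR·Δt = 3.802 × 10^6 ft³.
Runoff depth d = V / A = 1.259 in.
C = d / P = 1.259 / 2.19 = 0.57.

C ≈ 0.57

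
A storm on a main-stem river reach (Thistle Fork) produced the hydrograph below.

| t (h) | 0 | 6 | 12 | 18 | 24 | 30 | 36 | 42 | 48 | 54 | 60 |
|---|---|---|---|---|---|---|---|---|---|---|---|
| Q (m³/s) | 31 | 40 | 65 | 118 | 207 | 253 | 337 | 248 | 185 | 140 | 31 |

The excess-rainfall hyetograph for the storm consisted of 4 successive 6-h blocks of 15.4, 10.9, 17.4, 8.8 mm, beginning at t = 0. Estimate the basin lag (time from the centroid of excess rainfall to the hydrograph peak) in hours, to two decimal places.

Centroid of excess rainfall: t_c = Σ P_i·t̄_i / ΣP_i = 11.2400 h (block centres at 3, 9, 15, 21 h).
Hydrograph peak occurs at t = 36 h, so basin lag t_L = 36 − 11.2400 = 24.76 h.

t_L ≈ 24.76 h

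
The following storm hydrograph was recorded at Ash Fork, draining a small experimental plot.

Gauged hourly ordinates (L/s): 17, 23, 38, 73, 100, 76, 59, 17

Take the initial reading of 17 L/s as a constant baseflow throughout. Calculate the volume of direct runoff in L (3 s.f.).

V ≈ 9.61 × 10^5 L

Direct-runoff ordinates (Q − Q_b): 0.0, 6.0, 21.0, 56.0, 83.0, 59.0, 42.0, 0.0 L/s.
ΣQ_DR = 267.0 L/s.
With Δt = 1 h = 3600 s, V = ΣQ_DR · Δt = 267.0 × 3600 = 9.61 × 10^5 L.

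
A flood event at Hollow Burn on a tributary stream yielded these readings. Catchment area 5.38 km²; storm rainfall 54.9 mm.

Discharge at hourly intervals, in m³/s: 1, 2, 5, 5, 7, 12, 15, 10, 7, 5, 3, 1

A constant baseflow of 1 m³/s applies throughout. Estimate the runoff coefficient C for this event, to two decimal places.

C ≈ 0.74

ΣQ_DR = 61.00 m³/s; V = ΣQ_DR·Δt = 2.196 × 10^5 m³.
Runoff depth d = V / A = 40.82 mm.
C = d / P = 40.82 / 54.9 = 0.74.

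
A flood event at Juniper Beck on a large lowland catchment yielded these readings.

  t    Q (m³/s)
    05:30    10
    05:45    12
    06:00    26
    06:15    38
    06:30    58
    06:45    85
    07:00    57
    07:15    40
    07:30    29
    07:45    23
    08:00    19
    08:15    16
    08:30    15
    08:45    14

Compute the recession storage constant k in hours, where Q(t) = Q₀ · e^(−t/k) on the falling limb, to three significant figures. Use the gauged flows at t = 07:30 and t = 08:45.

On the falling limb, Q drops from 29 to 14 m³/s between t = 07:30 and t = 08:45 (Δt = 1.25 h).
k = −Δt / ln(Q₂/Q₁) = −1.25 / ln(14/29) = 1.72 h.

k ≈ 1.72 h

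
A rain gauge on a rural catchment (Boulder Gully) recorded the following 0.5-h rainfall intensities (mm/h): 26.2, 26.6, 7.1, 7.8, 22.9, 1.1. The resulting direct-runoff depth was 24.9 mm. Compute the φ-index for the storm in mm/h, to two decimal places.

Only the 3 blocks with intensity above φ contribute runoff: 26.2, 26.6, 22.9 mm/h.
Σ(I−φ)·Δt = d  ⇒  (26.2+26.6+22.9 − 3φ)·0.5 = 24.9
φ = (75.70 − 24.9/0.5) / 3 = 8.63 mm/h.

φ ≈ 8.63 mm/h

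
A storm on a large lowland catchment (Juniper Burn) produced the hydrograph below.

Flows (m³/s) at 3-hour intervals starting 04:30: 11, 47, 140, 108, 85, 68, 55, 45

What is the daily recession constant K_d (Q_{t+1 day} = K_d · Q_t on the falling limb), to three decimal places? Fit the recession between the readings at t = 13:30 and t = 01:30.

K_d ≈ 0.174

Between t = 13:30 and t = 01:30 the flow falls from 108 to 45 m³/s over 4×3 h = 12 h.
Per-interval ratio K = (45/108)^(1/4) = 0.8034; K_d = K^(24/3) = 0.174.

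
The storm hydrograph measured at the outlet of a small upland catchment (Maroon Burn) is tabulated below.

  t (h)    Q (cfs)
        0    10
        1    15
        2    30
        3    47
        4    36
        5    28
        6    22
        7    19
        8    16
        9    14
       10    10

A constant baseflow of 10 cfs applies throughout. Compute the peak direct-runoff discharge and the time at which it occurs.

Subtracting baseflow gives direct-runoff ordinates: 0.0, 5.0, 20.0, 37.0, 26.0, 18.0, 12.0, 9.0, 6.0, 4.0, 0.0 cfs.
The maximum is 37.0 cfs, occurring at the reading for t = 3 h.

Q_p = 37.0 cfs at t = 3 h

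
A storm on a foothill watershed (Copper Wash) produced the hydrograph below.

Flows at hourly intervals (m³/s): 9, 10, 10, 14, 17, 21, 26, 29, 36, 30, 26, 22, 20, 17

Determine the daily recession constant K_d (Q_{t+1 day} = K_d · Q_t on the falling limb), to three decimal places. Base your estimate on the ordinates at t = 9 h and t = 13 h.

Between t = 9 h and t = 13 h the flow falls from 30 to 17 m³/s over 4×1 h = 4 h.
Per-interval ratio K = (17/30)^(1/4) = 0.8676; K_d = K^(24/1) = 0.033.

K_d ≈ 0.033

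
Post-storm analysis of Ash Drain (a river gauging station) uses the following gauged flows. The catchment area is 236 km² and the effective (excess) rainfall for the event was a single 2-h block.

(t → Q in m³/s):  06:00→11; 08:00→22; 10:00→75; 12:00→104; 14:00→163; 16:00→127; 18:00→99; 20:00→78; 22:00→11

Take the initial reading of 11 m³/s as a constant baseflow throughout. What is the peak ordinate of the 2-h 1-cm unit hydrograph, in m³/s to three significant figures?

U_p ≈ 84.3 m³/s

Direct runoff: 0.0, 11.0, 64.0, 93.0, 152.0, 116.0, 88.0, 67.0, 0.0 m³/s; ΣQ_DR = 591.0 m³/s, peak = 152.0 m³/s.
Runoff depth d = ΣQ_DR·Δt / A = 591.0 × 7200 / (236 km²) = 18.03 mm.
The 1-cm UH is the DRH scaled by (10 mm)/d, so U_p = 152.0 × 10/18.03 = 84.3 m³/s.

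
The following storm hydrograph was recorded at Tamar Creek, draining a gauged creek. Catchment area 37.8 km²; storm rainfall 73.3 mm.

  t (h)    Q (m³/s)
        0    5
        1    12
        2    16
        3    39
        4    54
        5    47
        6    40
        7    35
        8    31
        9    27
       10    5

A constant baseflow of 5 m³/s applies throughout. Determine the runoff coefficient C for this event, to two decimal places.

C ≈ 0.33

ΣQ_DR = 256.0 m³/s; V = ΣQ_DR·Δt = 9.216 × 10^5 m³.
Runoff depth d = V / A = 24.38 mm.
C = d / P = 24.38 / 73.3 = 0.33.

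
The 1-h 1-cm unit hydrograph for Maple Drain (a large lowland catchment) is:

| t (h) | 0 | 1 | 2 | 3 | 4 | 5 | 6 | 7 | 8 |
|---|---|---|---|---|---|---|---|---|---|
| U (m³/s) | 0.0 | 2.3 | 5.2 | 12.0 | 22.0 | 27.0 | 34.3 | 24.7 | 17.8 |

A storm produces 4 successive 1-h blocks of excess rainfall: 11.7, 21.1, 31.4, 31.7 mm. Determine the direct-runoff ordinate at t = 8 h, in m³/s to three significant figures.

By discrete convolution, Q_j = Σ (P_i / 10 mm) · U_{j−i}.
At t = 8 h (j=8): Q = (11.7/10)·17.8 + (21.1/10)·24.7 + (31.4/10)·34.3 + (31.7/10)·27.0 = 266 m³/s.

Q ≈ 266 m³/s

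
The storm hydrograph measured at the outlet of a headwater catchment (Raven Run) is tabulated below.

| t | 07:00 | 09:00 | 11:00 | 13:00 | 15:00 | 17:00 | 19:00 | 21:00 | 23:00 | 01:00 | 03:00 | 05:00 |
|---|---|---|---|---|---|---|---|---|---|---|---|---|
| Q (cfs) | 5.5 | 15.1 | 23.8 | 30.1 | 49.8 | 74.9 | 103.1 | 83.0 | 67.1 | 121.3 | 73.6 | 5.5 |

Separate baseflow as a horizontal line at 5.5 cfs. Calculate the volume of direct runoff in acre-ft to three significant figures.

V ≈ 97.0 acre-ft

Direct-runoff ordinates (Q − Q_b): 0.0, 9.6, 18.3, 24.6, 44.3, 69.4, 97.6, 77.5, 61.6, 115.8, 68.1, 0.0 cfs.
ΣQ_DR = 586.8 cfs.
With Δt = 2 h = 7200 s, V = ΣQ_DR · Δt = 586.8 × 7200 = 4.22 × 10^6 ft³ = 97.0 acre-ft.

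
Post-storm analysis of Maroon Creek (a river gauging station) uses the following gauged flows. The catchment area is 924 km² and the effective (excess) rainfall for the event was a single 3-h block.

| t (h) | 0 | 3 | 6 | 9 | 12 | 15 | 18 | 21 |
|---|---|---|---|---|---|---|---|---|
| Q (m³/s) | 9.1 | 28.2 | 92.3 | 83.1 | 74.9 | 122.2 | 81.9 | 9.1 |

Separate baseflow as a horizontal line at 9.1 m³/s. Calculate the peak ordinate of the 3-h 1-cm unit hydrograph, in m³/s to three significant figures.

U_p ≈ 226 m³/s

Direct runoff: 0.0, 19.1, 83.2, 74.0, 65.8, 113.1, 72.8, 0.0 m³/s; ΣQ_DR = 428.0 m³/s, peak = 113.1 m³/s.
Runoff depth d = ΣQ_DR·Δt / A = 428.0 × 10800 / (924 km²) = 5.003 mm.
The 1-cm UH is the DRH scaled by (10 mm)/d, so U_p = 113.1 × 10/5.003 = 226 m³/s.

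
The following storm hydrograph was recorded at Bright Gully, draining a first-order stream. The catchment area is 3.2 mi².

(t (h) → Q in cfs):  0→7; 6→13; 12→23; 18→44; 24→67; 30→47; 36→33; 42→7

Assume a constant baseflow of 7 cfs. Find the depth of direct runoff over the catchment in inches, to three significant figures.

Direct runoff: 0.0, 6.0, 16.0, 37.0, 60.0, 40.0, 26.0, 0.0 cfs; ΣQ_DR = 185.0 cfs.
V = ΣQ_DR · Δt = 185.0 × 21600 s = 3.996 × 10^6 ft³.
Over A = 3.2 mi², depth = V / A = 0.538 in.

d ≈ 0.538 in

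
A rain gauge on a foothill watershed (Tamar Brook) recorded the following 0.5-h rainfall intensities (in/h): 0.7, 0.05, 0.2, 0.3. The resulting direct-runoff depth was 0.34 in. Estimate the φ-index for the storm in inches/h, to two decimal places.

φ ≈ 0.17 in/h

Only the 3 blocks with intensity above φ contribute runoff: 0.7, 0.2, 0.3 in/h.
Σ(I−φ)·Δt = d  ⇒  (0.7+0.2+0.3 − 3φ)·0.5 = 0.34
φ = (1.200 − 0.34/0.5) / 3 = 0.17 in/h.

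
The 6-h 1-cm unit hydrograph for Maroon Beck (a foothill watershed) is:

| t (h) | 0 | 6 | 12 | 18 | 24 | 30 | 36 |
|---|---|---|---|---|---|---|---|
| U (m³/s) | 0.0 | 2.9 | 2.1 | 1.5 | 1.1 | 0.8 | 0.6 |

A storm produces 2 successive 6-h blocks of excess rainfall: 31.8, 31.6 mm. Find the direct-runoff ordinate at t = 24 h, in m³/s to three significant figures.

By discrete convolution, Q_j = Σ (P_i / 10 mm) · U_{j−i}.
At t = 24 h (j=4): Q = (31.8/10)·1.1 + (31.6/10)·1.5 = 8.24 m³/s.

Q ≈ 8.24 m³/s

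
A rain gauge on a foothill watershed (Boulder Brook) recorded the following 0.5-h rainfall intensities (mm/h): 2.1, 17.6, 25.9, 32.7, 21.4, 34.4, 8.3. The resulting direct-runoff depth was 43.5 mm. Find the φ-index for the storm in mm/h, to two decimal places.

Only the 5 blocks with intensity above φ contribute runoff: 17.6, 25.9, 32.7, 21.4, 34.4 mm/h.
Σ(I−φ)·Δt = d  ⇒  (17.6+25.9+32.7+21.4+34.4 − 5φ)·0.5 = 43.5
φ = (132.0 − 43.5/0.5) / 5 = 9.00 mm/h.

φ ≈ 9.00 mm/h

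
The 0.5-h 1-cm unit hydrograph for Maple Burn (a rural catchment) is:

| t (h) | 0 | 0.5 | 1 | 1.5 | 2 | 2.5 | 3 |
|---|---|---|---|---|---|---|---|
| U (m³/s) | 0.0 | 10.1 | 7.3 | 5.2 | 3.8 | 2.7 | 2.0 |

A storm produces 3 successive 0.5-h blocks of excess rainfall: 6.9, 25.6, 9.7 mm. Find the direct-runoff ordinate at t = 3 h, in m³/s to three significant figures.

By discrete convolution, Q_j = Σ (P_i / 10 mm) · U_{j−i}.
At t = 3 h (j=6): Q = (6.9/10)·2.0 + (25.6/10)·2.7 + (9.7/10)·3.8 = 12.0 m³/s.

Q ≈ 12.0 m³/s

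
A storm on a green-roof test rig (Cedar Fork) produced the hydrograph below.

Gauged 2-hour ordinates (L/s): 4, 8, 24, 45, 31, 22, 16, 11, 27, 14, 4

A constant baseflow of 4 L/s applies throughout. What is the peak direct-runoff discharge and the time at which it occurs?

Q_p = 41.0 L/s at t = 6 h

Subtracting baseflow gives direct-runoff ordinates: 0.0, 4.0, 20.0, 41.0, 27.0, 18.0, 12.0, 7.0, 23.0, 10.0, 0.0 L/s.
The maximum is 41.0 L/s, occurring at the reading for t = 6 h.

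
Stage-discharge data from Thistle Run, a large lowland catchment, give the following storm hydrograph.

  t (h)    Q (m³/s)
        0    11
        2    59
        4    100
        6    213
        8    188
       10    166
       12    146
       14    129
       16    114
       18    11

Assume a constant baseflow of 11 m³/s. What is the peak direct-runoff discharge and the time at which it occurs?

Subtracting baseflow gives direct-runoff ordinates: 0.0, 48.0, 89.0, 202.0, 177.0, 155.0, 135.0, 118.0, 103.0, 0.0 m³/s.
The maximum is 202.0 m³/s, occurring at the reading for t = 6 h.

Q_p = 202.0 m³/s at t = 6 h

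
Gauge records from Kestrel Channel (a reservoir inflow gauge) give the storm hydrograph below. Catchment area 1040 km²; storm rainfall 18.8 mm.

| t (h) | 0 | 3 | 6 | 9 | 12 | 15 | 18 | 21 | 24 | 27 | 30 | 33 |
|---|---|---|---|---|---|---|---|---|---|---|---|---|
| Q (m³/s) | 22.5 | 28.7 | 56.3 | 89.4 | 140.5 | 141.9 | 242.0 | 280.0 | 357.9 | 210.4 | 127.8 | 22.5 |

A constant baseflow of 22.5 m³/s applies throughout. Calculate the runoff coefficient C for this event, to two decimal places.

C ≈ 0.80

ΣQ_DR = 1450 m³/s; V = ΣQ_DR·Δt = 1.566 × 10^7 m³.
Runoff depth d = V / A = 15.06 mm.
C = d / P = 15.06 / 18.8 = 0.80.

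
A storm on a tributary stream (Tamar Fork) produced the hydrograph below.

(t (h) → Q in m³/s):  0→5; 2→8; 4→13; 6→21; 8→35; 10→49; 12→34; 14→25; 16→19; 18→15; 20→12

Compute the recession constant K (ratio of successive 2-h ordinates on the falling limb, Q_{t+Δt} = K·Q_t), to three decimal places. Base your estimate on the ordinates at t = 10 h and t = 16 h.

Using the recession-limb readings at t = 10 h and t = 16 h: Q falls from 49 to 19 m³/s over 3 intervals.
K = (Q₂/Q₁)^(1/3) = (19/49)^(1/3) = 0.729.

K ≈ 0.729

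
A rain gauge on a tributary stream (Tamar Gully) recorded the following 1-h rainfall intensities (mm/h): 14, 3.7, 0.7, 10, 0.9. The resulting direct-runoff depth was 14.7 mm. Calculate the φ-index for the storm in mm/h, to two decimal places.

Only the 2 blocks with intensity above φ contribute runoff: 14, 10 mm/h.
Σ(I−φ)·Δt = d  ⇒  (14+10 − 2φ)·1 = 14.7
φ = (24.00 − 14.7/1) / 2 = 4.65 mm/h.

φ ≈ 4.65 mm/h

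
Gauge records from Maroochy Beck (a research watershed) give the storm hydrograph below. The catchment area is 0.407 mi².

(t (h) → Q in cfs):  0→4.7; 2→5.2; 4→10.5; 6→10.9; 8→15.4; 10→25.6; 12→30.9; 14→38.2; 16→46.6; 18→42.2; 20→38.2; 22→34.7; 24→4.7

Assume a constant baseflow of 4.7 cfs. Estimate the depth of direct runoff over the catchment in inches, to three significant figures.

d ≈ 1.88 in

Direct runoff: 0.0, 0.5, 5.8, 6.2, 10.7, 20.9, 26.2, 33.5, 41.9, 37.5, 33.5, 30.0, 0.0 cfs; ΣQ_DR = 246.7 cfs.
V = ΣQ_DR · Δt = 246.7 × 7200 s = 1.776 × 10^6 ft³.
Over A = 0.407 mi², depth = V / A = 1.88 in.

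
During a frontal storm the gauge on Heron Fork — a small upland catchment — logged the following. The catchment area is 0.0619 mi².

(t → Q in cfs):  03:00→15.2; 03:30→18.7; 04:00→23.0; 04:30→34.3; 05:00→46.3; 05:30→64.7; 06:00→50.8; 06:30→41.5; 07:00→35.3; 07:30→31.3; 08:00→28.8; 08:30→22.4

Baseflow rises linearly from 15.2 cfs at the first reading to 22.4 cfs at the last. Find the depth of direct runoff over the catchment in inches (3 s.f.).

d ≈ 2.34 in

Direct runoff: 0.00, 2.85, 6.49, 17.14, 28.48, 46.23, 31.67, 21.72, 14.86, 10.21, 7.05, 0.00 cfs; ΣQ_DR = 186.7 cfs.
V = ΣQ_DR · Δt = 186.7 × 1800 s = 3.361 × 10^5 ft³.
Over A = 0.0619 mi², depth = V / A = 2.34 in.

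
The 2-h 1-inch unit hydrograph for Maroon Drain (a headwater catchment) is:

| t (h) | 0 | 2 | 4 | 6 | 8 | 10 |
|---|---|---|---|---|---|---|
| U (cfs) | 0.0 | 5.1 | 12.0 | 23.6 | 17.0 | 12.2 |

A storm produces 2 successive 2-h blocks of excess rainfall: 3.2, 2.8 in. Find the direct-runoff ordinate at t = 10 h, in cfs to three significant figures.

By discrete convolution, Q_j = Σ (P_i / 1 in) · U_{j−i}.
At t = 10 h (j=5): Q = (3.2/1)·12.2 + (2.8/1)·17.0 = 86.6 cfs.

Q ≈ 86.6 cfs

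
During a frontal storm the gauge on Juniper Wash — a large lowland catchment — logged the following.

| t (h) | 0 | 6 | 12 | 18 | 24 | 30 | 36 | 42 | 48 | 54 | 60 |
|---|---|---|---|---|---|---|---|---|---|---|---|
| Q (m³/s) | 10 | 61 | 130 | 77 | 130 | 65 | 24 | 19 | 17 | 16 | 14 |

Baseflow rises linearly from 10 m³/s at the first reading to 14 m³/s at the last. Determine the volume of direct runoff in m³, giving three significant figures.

V ≈ 9.31 × 10^6 m³

Direct-runoff ordinates (Q − Q_b): 0.00, 50.60, 119.20, 65.80, 118.40, 53.00, 11.60, 6.20, 3.80, 2.40, 0.00 m³/s.
ΣQ_DR = 431.0 m³/s.
With Δt = 6 h = 21600 s, V = ΣQ_DR · Δt = 431.0 × 21600 = 9.31 × 10^6 m³.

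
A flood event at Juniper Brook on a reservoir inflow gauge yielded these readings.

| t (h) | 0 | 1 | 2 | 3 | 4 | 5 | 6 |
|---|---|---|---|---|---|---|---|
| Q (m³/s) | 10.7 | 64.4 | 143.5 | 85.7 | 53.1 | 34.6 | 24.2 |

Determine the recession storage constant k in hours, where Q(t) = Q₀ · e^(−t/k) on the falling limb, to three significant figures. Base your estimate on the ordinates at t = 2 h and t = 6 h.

k ≈ 2.25 h

On the falling limb, Q drops from 143.5 to 24.2 m³/s between t = 2 h and t = 6 h (Δt = 4 h).
k = −Δt / ln(Q₂/Q₁) = −4 / ln(24.2/143.5) = 2.25 h.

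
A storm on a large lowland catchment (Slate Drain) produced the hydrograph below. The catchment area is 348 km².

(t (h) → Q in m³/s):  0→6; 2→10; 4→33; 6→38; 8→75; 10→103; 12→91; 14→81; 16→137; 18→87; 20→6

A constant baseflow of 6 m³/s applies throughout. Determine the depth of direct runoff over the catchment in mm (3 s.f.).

d ≈ 12.4 mm

Direct runoff: 0.0, 4.0, 27.0, 32.0, 69.0, 97.0, 85.0, 75.0, 131.0, 81.0, 0.0 m³/s; ΣQ_DR = 601.0 m³/s.
V = ΣQ_DR · Δt = 601.0 × 7200 s = 4.327 × 10^6 m³.
Over A = 348 km², depth = V / A = 12.4 mm.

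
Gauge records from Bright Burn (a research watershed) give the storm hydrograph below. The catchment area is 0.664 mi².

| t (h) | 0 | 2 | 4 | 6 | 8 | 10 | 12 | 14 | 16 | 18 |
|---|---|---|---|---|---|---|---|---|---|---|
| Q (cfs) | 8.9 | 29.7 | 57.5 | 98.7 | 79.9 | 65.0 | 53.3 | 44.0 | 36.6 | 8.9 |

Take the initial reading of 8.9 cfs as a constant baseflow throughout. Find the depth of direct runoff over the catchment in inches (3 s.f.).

Direct runoff: 0.0, 20.8, 48.6, 89.8, 71.0, 56.1, 44.4, 35.1, 27.7, 0.0 cfs; ΣQ_DR = 393.5 cfs.
V = ΣQ_DR · Δt = 393.5 × 7200 s = 2.833 × 10^6 ft³.
Over A = 0.664 mi², depth = V / A = 1.84 in.

d ≈ 1.84 in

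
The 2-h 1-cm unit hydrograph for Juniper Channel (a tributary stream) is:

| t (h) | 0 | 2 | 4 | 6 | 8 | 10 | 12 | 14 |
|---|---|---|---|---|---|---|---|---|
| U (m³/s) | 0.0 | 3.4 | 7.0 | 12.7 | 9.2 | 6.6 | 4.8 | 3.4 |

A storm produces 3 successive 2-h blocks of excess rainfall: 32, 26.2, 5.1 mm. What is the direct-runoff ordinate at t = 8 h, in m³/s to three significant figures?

By discrete convolution, Q_j = Σ (P_i / 10 mm) · U_{j−i}.
At t = 8 h (j=4): Q = (32/10)·9.2 + (26.2/10)·12.7 + (5.1/10)·7.0 = 66.3 m³/s.

Q ≈ 66.3 m³/s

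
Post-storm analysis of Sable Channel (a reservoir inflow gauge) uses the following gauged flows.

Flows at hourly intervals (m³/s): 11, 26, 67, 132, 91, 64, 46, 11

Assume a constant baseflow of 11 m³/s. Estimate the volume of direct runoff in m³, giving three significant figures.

Direct-runoff ordinates (Q − Q_b): 0.0, 15.0, 56.0, 121.0, 80.0, 53.0, 35.0, 0.0 m³/s.
ΣQ_DR = 360.0 m³/s.
With Δt = 1 h = 3600 s, V = ΣQ_DR · Δt = 360.0 × 3600 = 1.30 × 10^6 m³.

V ≈ 1.30 × 10^6 m³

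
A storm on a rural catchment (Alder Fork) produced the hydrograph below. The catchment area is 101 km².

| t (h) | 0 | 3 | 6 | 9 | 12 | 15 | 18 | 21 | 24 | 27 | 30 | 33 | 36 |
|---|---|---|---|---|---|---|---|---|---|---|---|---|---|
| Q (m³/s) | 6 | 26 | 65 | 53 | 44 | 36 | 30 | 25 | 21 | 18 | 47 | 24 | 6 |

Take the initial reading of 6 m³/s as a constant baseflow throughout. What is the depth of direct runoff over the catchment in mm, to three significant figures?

d ≈ 34.5 mm

Direct runoff: 0.0, 20.0, 59.0, 47.0, 38.0, 30.0, 24.0, 19.0, 15.0, 12.0, 41.0, 18.0, 0.0 m³/s; ΣQ_DR = 323.0 m³/s.
V = ΣQ_DR · Δt = 323.0 × 10800 s = 3.488 × 10^6 m³.
Over A = 101 km², depth = V / A = 34.5 mm.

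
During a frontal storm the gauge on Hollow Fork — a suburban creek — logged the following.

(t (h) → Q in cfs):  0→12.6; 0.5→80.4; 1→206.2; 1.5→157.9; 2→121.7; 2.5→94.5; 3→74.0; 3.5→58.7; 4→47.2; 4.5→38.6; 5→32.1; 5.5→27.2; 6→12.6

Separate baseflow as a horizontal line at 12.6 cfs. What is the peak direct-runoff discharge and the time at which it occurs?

Subtracting baseflow gives direct-runoff ordinates: 0.0, 67.8, 193.6, 145.3, 109.1, 81.9, 61.4, 46.1, 34.6, 26.0, 19.5, 14.6, 0.0 cfs.
The maximum is 193.6 cfs, occurring at the reading for t = 1 h.

Q_p = 193.6 cfs at t = 1 h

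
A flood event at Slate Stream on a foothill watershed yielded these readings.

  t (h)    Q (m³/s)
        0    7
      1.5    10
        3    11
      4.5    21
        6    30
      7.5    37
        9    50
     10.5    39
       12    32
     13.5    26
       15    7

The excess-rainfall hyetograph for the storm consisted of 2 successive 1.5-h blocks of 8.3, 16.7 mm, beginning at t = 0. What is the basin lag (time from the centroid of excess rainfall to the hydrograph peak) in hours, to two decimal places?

t_L ≈ 7.25 h

Centroid of excess rainfall: t_c = Σ P_i·t̄_i / ΣP_i = 1.7520 h (block centres at 0.75, 2.25 h).
Hydrograph peak occurs at t = 9 h, so basin lag t_L = 9 − 1.7520 = 7.25 h.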